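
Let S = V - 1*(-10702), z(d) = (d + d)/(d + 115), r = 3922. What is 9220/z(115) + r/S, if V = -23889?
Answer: 121580218/13187 ≈ 9219.7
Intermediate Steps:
z(d) = 2*d/(115 + d) (z(d) = (2*d)/(115 + d) = 2*d/(115 + d))
S = -13187 (S = -23889 - 1*(-10702) = -23889 + 10702 = -13187)
9220/z(115) + r/S = 9220/((2*115/(115 + 115))) + 3922/(-13187) = 9220/((2*115/230)) + 3922*(-1/13187) = 9220/((2*115*(1/230))) - 3922/13187 = 9220/1 - 3922/13187 = 9220*1 - 3922/13187 = 9220 - 3922/13187 = 121580218/13187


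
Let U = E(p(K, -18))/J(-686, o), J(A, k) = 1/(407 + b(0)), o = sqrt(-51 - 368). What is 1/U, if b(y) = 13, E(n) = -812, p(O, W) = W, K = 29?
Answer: -1/341040 ≈ -2.9322e-6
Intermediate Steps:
o = I*sqrt(419) (o = sqrt(-419) = I*sqrt(419) ≈ 20.469*I)
J(A, k) = 1/420 (J(A, k) = 1/(407 + 13) = 1/420)
U = -341040 (U = -812/1/420 = -812*420 = -341040)
1/U = 1/(-341040) = -1/341040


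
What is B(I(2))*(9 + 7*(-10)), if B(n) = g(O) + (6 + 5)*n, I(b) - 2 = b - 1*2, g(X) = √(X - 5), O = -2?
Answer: -1342 - 61*I*√7 ≈ -1342.0 - 161.39*I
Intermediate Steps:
g(X) = √(-5 + X)
I(b) = b (I(b) = 2 + (b - 1*2) = 2 + (b - 2) = 2 + (-2 + b) = b)
B(n) = 11*n + I*√7 (B(n) = √(-5 - 2) + (6 + 5)*n = √(-7) + 11*n = I*√7 + 11*n = 11*n + I*√7)
B(I(2))*(9 + 7*(-10)) = (11*2 + I*√7)*(9 + 7*(-10)) = (22 + I*√7)*(9 - 70) = (22 + I*√7)*(-61) = -1342 - 61*I*√7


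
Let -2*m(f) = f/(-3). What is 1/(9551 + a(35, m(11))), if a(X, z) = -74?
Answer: 1/9477 ≈ 0.00010552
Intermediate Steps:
m(f) = f/6 (m(f) = -f/(2*(-3)) = -f*(-1)/(2*3) = -(-1)*f/6 = f/6)
1/(9551 + a(35, m(11))) = 1/(9551 - 74) = 1/9477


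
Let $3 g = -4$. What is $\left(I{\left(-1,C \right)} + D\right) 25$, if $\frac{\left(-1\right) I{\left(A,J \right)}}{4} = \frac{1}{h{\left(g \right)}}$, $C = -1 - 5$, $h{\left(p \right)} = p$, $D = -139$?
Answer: $-3400$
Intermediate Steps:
$g = - \frac{4}{3}$ ($g = \frac{1}{3} \left(-4\right) = - \frac{4}{3} \approx -1.3333$)
$C = -6$ ($C = -1 - 5 = -6$)
$I{\left(A,J \right)} = 3$ ($I{\left(A,J \right)} = - \frac{4}{- \frac{4}{3}} = \left(-4\right) \left(- \frac{3}{4}\right) = 3$)
$\left(I{\left(-1,C \right)} + D\right) 25 = \left(3 - 139\right) 25 = \left(-136\right) 25 = -3400$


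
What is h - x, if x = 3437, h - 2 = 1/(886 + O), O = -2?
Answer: -3036539/884 ≈ -3435.0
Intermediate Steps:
h = 1769/884 (h = 2 + 1/(886 - 2) = 2 + 1/884 = 1769/884 ≈ 2.0011)
h - x = 1769/884 - 1*3437 = 1769/884 - 3437 = -3036539/884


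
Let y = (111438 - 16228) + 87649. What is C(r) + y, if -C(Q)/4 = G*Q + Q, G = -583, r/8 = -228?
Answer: -4063413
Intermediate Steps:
r = -1824 (r = 8*(-228) = -1824)
y = 182859 (y = 95210 + 87649 = 182859)
C(Q) = 2328*Q (C(Q) = -4*(-583*Q + Q) = -(-2328)*Q = 2328*Q)
C(r) + y = 2328*(-1824) + 182859 = -4246272 + 182859 = -4063413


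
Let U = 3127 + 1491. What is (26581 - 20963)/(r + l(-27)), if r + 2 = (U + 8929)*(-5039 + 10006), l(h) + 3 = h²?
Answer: 5618/67288673 ≈ 8.3491e-5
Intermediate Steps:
l(h) = -3 + h²
U = 4618
r = 67287947 (r = -2 + (4618 + 8929)*(-5039 + 10006) = -2 + 13547*4967 = -2 + 67287949 = 67287947)
(26581 - 20963)/(r + l(-27)) = (26581 - 20963)/(67287947 + (-3 + (-27)²)) = 5618/(67287947 + (-3 + 729)) = 5618/(67287947 + 726) = 5618/67288673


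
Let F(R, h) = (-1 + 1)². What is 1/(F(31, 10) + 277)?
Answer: 1/277 ≈ 0.0036101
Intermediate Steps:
F(R, h) = 0 (F(R, h) = 0² = 0)
1/(F(31, 10) + 277) = 1/(0 + 277) = 1/277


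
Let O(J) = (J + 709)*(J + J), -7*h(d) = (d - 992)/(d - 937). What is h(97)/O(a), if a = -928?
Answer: -179/478001664 ≈ -3.7448e-7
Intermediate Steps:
h(d) = -(-992 + d)/(7*(-937 + d)) (h(d) = -(d - 992)/(7*(d - 937)) = -(-992 + d)/(7*(-937 + d)))
O(J) = 2*J*(709 + J) (O(J) = (709 + J)*(2*J) = 2*J*(709 + J))
h(97)/O(a) = ((992 - 1*97)/(7*(-937 + 97)))/((2*(-928)*(709 - 928))) = ((1/7)*(992 - 97)/(-840))/((2*(-928)*(-219))) = ((1/7)*(-1/840)*895)/406464 = -179/1176*1/406464 = -179/478001664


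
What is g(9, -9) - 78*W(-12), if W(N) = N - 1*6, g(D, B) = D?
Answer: 1413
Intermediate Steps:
W(N) = -6 + N (W(N) = N - 6 = -6 + N)
g(9, -9) - 78*W(-12) = 9 - 78*(-6 - 12) = 9 - 78*(-18) = 9 + 1404 = 1413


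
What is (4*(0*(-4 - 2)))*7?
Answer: 0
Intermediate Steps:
(4*(0*(-4 - 2)))*7 = (4*(0*(-6)))*7 = (4*0)*7 = 0*7 = 0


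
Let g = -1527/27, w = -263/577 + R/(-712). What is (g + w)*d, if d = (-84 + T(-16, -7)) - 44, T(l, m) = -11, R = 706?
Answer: 14905037971/1848708 ≈ 8062.4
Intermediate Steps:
d = -139 (d = (-84 - 11) - 44 = -95 - 44 = -139)
w = -297309/205412 (w = -263/577 + 706/(-712) = -263*1/577 + 706*(-1/712) = -263/577 - 353/356 = -297309/205412 ≈ -1.4474)
g = -509/9 (g = -1527*1/27 = -509/9 ≈ -56.556)
(g + w)*d = (-509/9 - 297309/205412)*(-139) = -107230489/1848708*(-139) = 14905037971/1848708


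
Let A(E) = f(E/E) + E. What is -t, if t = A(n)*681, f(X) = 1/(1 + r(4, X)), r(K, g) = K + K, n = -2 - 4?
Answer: 12031/3 ≈ 4010.3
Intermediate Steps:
n = -6
r(K, g) = 2*K
f(X) = ⅑ (f(X) = 1/(1 + 2*4) = 1/(1 + 8) = 1/9 = ⅑)
A(E) = ⅑ + E
t = -12031/3 (t = (⅑ - 6)*681 = -53/9*681 = -12031/3 ≈ -4010.3)
-t = -1*(-12031/3) = 12031/3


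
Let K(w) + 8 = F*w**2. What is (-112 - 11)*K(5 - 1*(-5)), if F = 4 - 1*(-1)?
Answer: -60516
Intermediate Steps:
F = 5 (F = 4 + 1 = 5)
K(w) = -8 + 5*w**2
(-112 - 11)*K(5 - 1*(-5)) = (-112 - 11)*(-8 + 5*(5 - 1*(-5))**2) = -123*(-8 + 5*(5 + 5)**2) = -123*(-8 + 5*10**2) = -123*(-8 + 5*100) = -123*(-8 + 500) = -123*492 = -60516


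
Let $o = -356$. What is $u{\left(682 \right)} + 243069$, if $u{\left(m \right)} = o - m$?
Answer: $242031$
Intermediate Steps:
$u{\left(m \right)} = -356 - m$
$u{\left(682 \right)} + 243069 = \left(-356 - 682\right) + 243069 = -1038 + 243069 = 242031$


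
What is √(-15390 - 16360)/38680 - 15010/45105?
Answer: -3002/9021 + I*√1270/7736 ≈ -0.33278 + 0.0046066*I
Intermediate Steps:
√(-15390 - 16360)/38680 - 15010/45105 = √(-31750)*(1/38680) - 15010*1/45105 = (5*I*√1270)*(1/38680) - 3002/9021 = I*√1270/7736 - 3002/9021 = -3002/9021 + I*√1270/7736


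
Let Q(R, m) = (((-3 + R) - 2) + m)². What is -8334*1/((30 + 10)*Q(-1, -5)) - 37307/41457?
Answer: -263034259/100325940 ≈ -2.6218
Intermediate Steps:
Q(R, m) = (-5 + R + m)² (Q(R, m) = ((-5 + R) + m)² = (-5 + R + m)²)
-8334*1/((30 + 10)*Q(-1, -5)) - 37307/41457 = -8334*1/((30 + 10)*(-5 - 1 - 5)²) - 37307/41457 = -8334/((-11)²*40) - 37307*1/41457 = -8334/(121*40) - 37307/41457 = -8334/4840 - 37307/41457 = -8334*1/4840 - 37307/41457 = -4167/2420 - 37307/41457 = -263034259/100325940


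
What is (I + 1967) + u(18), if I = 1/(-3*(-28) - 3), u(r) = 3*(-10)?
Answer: 156898/81 ≈ 1937.0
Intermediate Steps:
u(r) = -30
I = 1/81 (I = 1/(84 - 3) = 1/81 ≈ 0.012346)
(I + 1967) + u(18) = (1/81 + 1967) - 30 = 159328/81 - 30 = 156898/81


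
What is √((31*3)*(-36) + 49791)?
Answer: √46443 ≈ 215.51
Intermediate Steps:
√((31*3)*(-36) + 49791) = √(93*(-36) + 49791) = √(-3348 + 49791) = √46443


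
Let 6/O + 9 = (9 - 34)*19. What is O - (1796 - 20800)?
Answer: 4598965/242 ≈ 19004.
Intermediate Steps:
O = -3/242 (O = 6/(-9 + (9 - 34)*19) = 6/(-9 - 25*19) = 6/(-9 - 475) = 6/(-484) = 6*(-1/484) = -3/242 ≈ -0.012397)
O - (1796 - 20800) = -3/242 - (1796 - 20800) = -3/242 - 1*(-19004) = -3/242 + 19004 = 4598965/242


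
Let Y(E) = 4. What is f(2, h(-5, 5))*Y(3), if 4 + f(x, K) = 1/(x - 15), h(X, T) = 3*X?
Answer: -212/13 ≈ -16.308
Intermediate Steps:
f(x, K) = -4 + 1/(-15 + x) (f(x, K) = -4 + 1/(x - 15) = -4 + 1/(-15 + x))
f(2, h(-5, 5))*Y(3) = ((61 - 4*2)/(-15 + 2))*4 = ((61 - 8)/(-13))*4 = -1/13*53*4 = -53/13*4 = -212/13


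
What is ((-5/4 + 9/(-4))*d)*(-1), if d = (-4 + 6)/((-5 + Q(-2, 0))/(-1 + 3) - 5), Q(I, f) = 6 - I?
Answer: -2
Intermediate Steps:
d = -4/7 (d = (-4 + 6)/((-5 + (6 - 1*(-2)))/(-1 + 3) - 5) = 2/((-5 + (6 + 2))/2 - 5) = 2/((-5 + 8)*(1/2) - 5) = 2/(3*(1/2) - 5) = 2/(3/2 - 5) = 2/(-7/2) = 2*(-2/7) = -4/7 ≈ -0.57143)
((-5/4 + 9/(-4))*d)*(-1) = ((-5/4 + 9/(-4))*(-4/7))*(-1) = ((-5*1/4 + 9*(-1/4))*(-4/7))*(-1) = ((-5/4 - 9/4)*(-4/7))*(-1) = -7/2*(-4/7)*(-1) = 2*(-1) = -2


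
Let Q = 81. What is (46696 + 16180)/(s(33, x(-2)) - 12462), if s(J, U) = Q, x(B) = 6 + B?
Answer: -62876/12381 ≈ -5.0784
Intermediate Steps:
s(J, U) = 81
(46696 + 16180)/(s(33, x(-2)) - 12462) = (46696 + 16180)/(81 - 12462) = 62876/(-12381) = 62876*(-1/12381) = -62876/12381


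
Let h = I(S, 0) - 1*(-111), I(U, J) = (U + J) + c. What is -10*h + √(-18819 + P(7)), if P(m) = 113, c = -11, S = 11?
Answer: -1110 + I*√18706 ≈ -1110.0 + 136.77*I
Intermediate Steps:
I(U, J) = -11 + J + U (I(U, J) = (U + J) - 11 = (J + U) - 11 = -11 + J + U)
h = 111 (h = (-11 + 0 + 11) - 1*(-111) = 0 + 111 = 111)
-10*h + √(-18819 + P(7)) = -10*111 + √(-18819 + 113) = -1110 + √(-18706) = -1110 + I*√18706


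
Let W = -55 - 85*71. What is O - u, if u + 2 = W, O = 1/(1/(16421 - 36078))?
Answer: -13565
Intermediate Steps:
W = -6090 (W = -55 - 6035 = -6090)
O = -19657 (O = 1/(1/(-19657)) = 1/(-1/19657) = -19657)
u = -6092 (u = -2 - 6090 = -6092)
O - u = -19657 - 1*(-6092) = -19657 + 6092 = -13565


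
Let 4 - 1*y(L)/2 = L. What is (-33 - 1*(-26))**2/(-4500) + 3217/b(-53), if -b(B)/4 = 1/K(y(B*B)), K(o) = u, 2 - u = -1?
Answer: -2714356/1125 ≈ -2412.8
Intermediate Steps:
y(L) = 8 - 2*L
u = 3 (u = 2 - 1*(-1) = 2 + 1 = 3)
K(o) = 3
b(B) = -4/3
(-33 - 1*(-26))**2/(-4500) + 3217/b(-53) = (-33 - 1*(-26))**2/(-4500) + 3217/(-4/3) = (-33 + 26)**2*(-1/4500) + 3217*(-3/4) = (-7)**2*(-1/4500) - 9651/4 = 49*(-1/4500) - 9651/4 = -49/4500 - 9651/4 = -2714356/1125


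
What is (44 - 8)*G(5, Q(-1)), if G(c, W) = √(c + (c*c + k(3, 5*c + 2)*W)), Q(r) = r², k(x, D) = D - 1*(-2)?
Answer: 36*√59 ≈ 276.52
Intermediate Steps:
k(x, D) = 2 + D (k(x, D) = D + 2 = 2 + D)
G(c, W) = √(c + c² + W*(4 + 5*c)) (G(c, W) = √(c + (c*c + (2 + (5*c + 2))*W)) = √(c + (c² + (2 + (2 + 5*c))*W)) = √(c + (c² + (4 + 5*c)*W)) = √(c + (c² + W*(4 + 5*c))) = √(c + c² + W*(4 + 5*c)))
(44 - 8)*G(5, Q(-1)) = (44 - 8)*√(5 + 5² + (-1)²*(4 + 5*5)) = 36*√(5 + 25 + 1*(4 + 25)) = 36*√(5 + 25 + 1*29) = 36*√(5 + 25 + 29) = 36*√59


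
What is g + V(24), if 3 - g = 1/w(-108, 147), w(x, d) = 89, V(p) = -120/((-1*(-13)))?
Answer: -7222/1157 ≈ -6.2420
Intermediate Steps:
V(p) = -120/13
g = 266/89 (g = 3 - 1/89 = 266/89 ≈ 2.9888)
g + V(24) = 266/89 - 120/13 = -7222/1157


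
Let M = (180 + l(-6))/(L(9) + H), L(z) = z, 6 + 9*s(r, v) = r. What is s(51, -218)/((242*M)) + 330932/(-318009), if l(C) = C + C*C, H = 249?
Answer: -546924421/538707246 ≈ -1.0153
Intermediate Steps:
s(r, v) = -⅔ + r/9
l(C) = C + C²
M = 35/43 (M = (180 - 6*(1 - 6))/(9 + 249) = (180 - 6*(-5))/258 = (180 + 30)*(1/258) = 210*(1/258) = 35/43 ≈ 0.81395)
s(51, -218)/((242*M)) + 330932/(-318009) = (-⅔ + (⅑)*51)/((242*(35/43))) + 330932/(-318009) = (-⅔ + 17/3)/(8470/43) + 330932*(-1/318009) = 5*(43/8470) - 330932/318009 = 43/1694 - 330932/318009 = -546924421/538707246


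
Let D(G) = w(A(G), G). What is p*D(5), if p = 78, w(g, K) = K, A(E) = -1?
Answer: 390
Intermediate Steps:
D(G) = G
p*D(5) = 78*5 = 390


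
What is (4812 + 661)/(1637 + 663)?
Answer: 5473/2300 ≈ 2.3796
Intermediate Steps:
(4812 + 661)/(1637 + 663) = 5473/2300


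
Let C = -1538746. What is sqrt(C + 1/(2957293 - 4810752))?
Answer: I*sqrt(5286069928538683485)/1853459 ≈ 1240.5*I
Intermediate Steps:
sqrt(C + 1/(2957293 - 4810752)) = sqrt(-1538746 + 1/(2957293 - 4810752)) = sqrt(-1538746 + 1/(-1853459)) = sqrt(-1538746 - 1/1853459) = sqrt(-2852002622415/1853459) = I*sqrt(5286069928538683485)/1853459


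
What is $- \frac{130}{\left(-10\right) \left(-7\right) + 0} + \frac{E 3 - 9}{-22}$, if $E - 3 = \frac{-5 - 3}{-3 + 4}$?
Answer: $- \frac{59}{77} \approx -0.76623$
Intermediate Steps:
$E = -5$ ($E = 3 + \frac{-5 - 3}{-3 + 4} = 3 - \frac{8}{1} = 3 - 8 = -5$)
$- \frac{130}{\left(-10\right) \left(-7\right) + 0} + \frac{E 3 - 9}{-22} = - \frac{130}{\left(-10\right) \left(-7\right) + 0} + \frac{\left(-5\right) 3 - 9}{-22} = - \frac{130}{70 + 0} + \left(-15 - 9\right) \left(- \frac{1}{22}\right) = - \frac{130}{70} - - \frac{12}{11} = \left(-130\right) \frac{1}{70} + \frac{12}{11} = - \frac{13}{7} + \frac{12}{11} = - \frac{59}{77}$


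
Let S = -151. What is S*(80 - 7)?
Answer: -11023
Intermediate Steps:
S*(80 - 7) = -151*(80 - 7) = -151*73 = -11023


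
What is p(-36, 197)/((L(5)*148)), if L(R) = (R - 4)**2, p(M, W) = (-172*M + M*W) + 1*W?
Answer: -19/4 ≈ -4.7500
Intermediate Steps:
p(M, W) = W - 172*M + M*W (p(M, W) = (-172*M + M*W) + W = W - 172*M + M*W)
L(R) = (-4 + R)**2
p(-36, 197)/((L(5)*148)) = (197 - 172*(-36) - 36*197)/(((-4 + 5)**2*148)) = (197 + 6192 - 7092)/((1**2*148)) = -703/(1*148) = -703/148 = -703*1/148 = -19/4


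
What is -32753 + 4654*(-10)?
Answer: -79293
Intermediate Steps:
-32753 + 4654*(-10) = -32753 - 46540 = -79293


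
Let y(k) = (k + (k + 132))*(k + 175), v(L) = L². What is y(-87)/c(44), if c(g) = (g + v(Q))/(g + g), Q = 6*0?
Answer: -7392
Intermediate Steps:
Q = 0
y(k) = (132 + 2*k)*(175 + k) (y(k) = (k + (132 + k))*(175 + k) = (132 + 2*k)*(175 + k))
c(g) = ½ (c(g) = (g + 0²)/(g + g) = (g + 0)/((2*g)) = g*(1/(2*g)) = ½)
y(-87)/c(44) = (23100 + 2*(-87)² + 482*(-87))/(½) = (23100 + 2*7569 - 41934)*2 = (23100 + 15138 - 41934)*2 = -3696*2 = -7392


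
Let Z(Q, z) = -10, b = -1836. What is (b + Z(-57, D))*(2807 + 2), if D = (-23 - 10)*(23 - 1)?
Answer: -5185414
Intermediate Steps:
D = -726 (D = -33*22 = -726)
(b + Z(-57, D))*(2807 + 2) = (-1836 - 10)*(2807 + 2) = -1846*2809 = -5185414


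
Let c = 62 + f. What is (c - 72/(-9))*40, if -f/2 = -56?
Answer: 7280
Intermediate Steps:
f = 112 (f = -2*(-56) = 112)
c = 174 (c = 62 + 112 = 174)
(c - 72/(-9))*40 = (174 - 72/(-9))*40 = (174 - 72*(-⅑))*40 = (174 + 8)*40 = 182*40 = 7280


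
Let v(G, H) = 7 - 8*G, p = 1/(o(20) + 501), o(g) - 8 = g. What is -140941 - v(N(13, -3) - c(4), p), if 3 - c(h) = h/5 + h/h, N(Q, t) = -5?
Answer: -704988/5 ≈ -1.4100e+5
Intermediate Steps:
c(h) = 2 - h/5 (c(h) = 3 - (h/5 + h/h) = 3 - (h*(⅕) + 1) = 3 - (h/5 + 1) = 3 - (1 + h/5) = 3 + (-1 - h/5) = 2 - h/5)
o(g) = 8 + g
p = 1/529 (p = 1/((8 + 20) + 501) = 1/(28 + 501) = 1/529 ≈ 0.0018904)
-140941 - v(N(13, -3) - c(4), p) = -140941 - (7 - 8*(-5 - (2 - ⅕*4))) = -140941 - (7 - 8*(-5 - (2 - ⅘))) = -140941 - (7 - 8*(-5 - 1*6/5)) = -140941 - (7 - 8*(-5 - 6/5)) = -140941 - (7 - 8*(-31/5)) = -140941 - (7 + 248/5) = -140941 - 1*283/5 = -140941 - 283/5 = -704988/5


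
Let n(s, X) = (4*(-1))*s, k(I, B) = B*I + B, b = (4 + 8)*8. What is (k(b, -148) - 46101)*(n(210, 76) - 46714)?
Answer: 2874972178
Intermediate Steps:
b = 96 (b = 12*8 = 96)
k(I, B) = B + B*I
n(s, X) = -4*s
(k(b, -148) - 46101)*(n(210, 76) - 46714) = (-148*(1 + 96) - 46101)*(-4*210 - 46714) = (-148*97 - 46101)*(-840 - 46714) = (-14356 - 46101)*(-47554) = -60457*(-47554) = 2874972178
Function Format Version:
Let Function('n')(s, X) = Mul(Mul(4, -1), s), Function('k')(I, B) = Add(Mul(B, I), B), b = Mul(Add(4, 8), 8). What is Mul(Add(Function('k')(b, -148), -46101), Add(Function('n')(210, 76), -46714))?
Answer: 2874972178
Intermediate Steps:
b = 96 (b = Mul(12, 8) = 96)
Function('k')(I, B) = Add(B, Mul(B, I))
Function('n')(s, X) = Mul(-4, s)
Mul(Add(Function('k')(b, -148), -46101), Add(Function('n')(210, 76), -46714)) = Mul(Add(Mul(-148, Add(1, 96)), -46101), Add(Mul(-4, 210), -46714)) = Mul(Add(Mul(-148, 97), -46101), Add(-840, -46714)) = Mul(Add(-14356, -46101), -47554) = Mul(-60457, -47554) = 2874972178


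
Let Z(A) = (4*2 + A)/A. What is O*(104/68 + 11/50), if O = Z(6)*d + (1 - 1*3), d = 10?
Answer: 47584/1275 ≈ 37.321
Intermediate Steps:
Z(A) = (8 + A)/A
O = 64/3 (O = ((8 + 6)/6)*10 + (1 - 1*3) = ((⅙)*14)*10 + (1 - 3) = (7/3)*10 - 2 = 70/3 - 2 = 64/3 ≈ 21.333)
O*(104/68 + 11/50) = 64*(104/68 + 11/50)/3 = 64*(104*(1/68) + 11*(1/50))/3 = 64*(26/17 + 11/50)/3 = (64/3)*(1487/850) = 47584/1275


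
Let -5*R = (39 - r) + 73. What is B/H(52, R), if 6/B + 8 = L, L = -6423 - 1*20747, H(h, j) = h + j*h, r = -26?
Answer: 15/93981524 ≈ 1.5961e-7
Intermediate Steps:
R = -138/5 (R = -((39 - 1*(-26)) + 73)/5 = -((39 + 26) + 73)/5 = -(65 + 73)/5 = -⅕*138 = -138/5 ≈ -27.600)
H(h, j) = h + h*j
L = -27170 (L = -6423 - 20747 = -27170)
B = -3/13589 (B = 6/(-8 - 27170) = 6/(-27178) = 6*(-1/27178) = -3/13589 ≈ -0.00022077)
B/H(52, R) = -3*1/(52*(1 - 138/5))/13589 = -3/(13589*(52*(-133/5))) = -3/(13589*(-6916/5)) = -3/13589*(-5/6916) = 15/93981524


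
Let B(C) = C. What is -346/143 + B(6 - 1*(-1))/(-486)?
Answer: -169157/69498 ≈ -2.4340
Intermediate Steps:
-346/143 + B(6 - 1*(-1))/(-486) = -346/143 + (6 - 1*(-1))/(-486) = -346*1/143 + (6 + 1)*(-1/486) = -346/143 + 7*(-1/486) = -346/143 - 7/486 = -169157/69498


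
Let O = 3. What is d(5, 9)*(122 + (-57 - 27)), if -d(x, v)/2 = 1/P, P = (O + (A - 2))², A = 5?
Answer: -19/9 ≈ -2.1111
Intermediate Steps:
P = 36 (P = (3 + (5 - 2))² = (3 + 3)² = 6² = 36)
d(x, v) = -1/18 (d(x, v) = -2/36 = -2*1/36 = -1/18)
d(5, 9)*(122 + (-57 - 27)) = -(122 + (-57 - 27))/18 = -(122 - 84)/18 = -1/18*38 = -19/9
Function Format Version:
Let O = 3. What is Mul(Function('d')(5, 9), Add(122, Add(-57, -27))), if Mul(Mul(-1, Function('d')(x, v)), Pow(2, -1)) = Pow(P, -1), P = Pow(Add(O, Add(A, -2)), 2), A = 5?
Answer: Rational(-19, 9) ≈ -2.1111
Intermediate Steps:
P = 36 (P = Pow(Add(3, Add(5, -2)), 2) = Pow(Add(3, 3), 2) = Pow(6, 2) = 36)
Function('d')(x, v) = Rational(-1, 18) (Function('d')(x, v) = Mul(-2, Pow(36, -1)) = Mul(-2, Rational(1, 36)) = Rational(-1, 18))
Mul(Function('d')(5, 9), Add(122, Add(-57, -27))) = Mul(Rational(-1, 18), Add(122, Add(-57, -27))) = Mul(Rational(-1, 18), Add(122, -84)) = Mul(Rational(-1, 18), 38) = Rational(-19, 9)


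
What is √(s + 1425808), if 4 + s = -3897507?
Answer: I*√2471703 ≈ 1572.2*I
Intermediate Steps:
s = -3897511 (s = -4 - 3897507 = -3897511)
√(s + 1425808) = √(-3897511 + 1425808) = √(-2471703) = I*√2471703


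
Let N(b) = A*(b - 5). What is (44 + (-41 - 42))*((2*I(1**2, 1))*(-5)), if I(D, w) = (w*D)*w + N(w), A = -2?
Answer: 3510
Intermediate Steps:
N(b) = 10 - 2*b (N(b) = -2*(b - 5) = -2*(-5 + b) = 10 - 2*b)
I(D, w) = 10 - 2*w + D*w**2 (I(D, w) = (w*D)*w + (10 - 2*w) = (D*w)*w + (10 - 2*w) = D*w**2 + (10 - 2*w) = 10 - 2*w + D*w**2)
(44 + (-41 - 42))*((2*I(1**2, 1))*(-5)) = (44 + (-41 - 42))*((2*(10 - 2*1 + 1**2*1**2))*(-5)) = (44 - 83)*((2*(10 - 2 + 1*1))*(-5)) = -39*2*(10 - 2 + 1)*(-5) = -39*2*9*(-5) = -702*(-5) = -39*(-90) = 3510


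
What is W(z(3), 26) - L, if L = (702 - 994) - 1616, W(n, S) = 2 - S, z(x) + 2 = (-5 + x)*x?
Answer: 1884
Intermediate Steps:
z(x) = -2 + x*(-5 + x) (z(x) = -2 + (-5 + x)*x = -2 + x*(-5 + x))
L = -1908 (L = -292 - 1616 = -1908)
W(z(3), 26) - L = (2 - 1*26) - 1*(-1908) = (2 - 26) + 1908 = -24 + 1908 = 1884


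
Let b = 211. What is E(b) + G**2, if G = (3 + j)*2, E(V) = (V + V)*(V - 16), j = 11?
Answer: 83074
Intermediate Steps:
E(V) = 2*V*(-16 + V) (E(V) = (2*V)*(-16 + V) = 2*V*(-16 + V))
G = 28 (G = (3 + 11)*2 = 14*2 = 28)
E(b) + G**2 = 2*211*(-16 + 211) + 28**2 = 2*211*195 + 784 = 82290 + 784 = 83074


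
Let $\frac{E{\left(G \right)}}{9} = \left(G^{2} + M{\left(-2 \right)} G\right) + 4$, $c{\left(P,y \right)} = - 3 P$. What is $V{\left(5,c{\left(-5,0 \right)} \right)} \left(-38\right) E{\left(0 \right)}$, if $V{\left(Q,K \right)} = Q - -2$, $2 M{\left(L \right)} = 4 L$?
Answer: $-9576$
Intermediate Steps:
$M{\left(L \right)} = 2 L$ ($M{\left(L \right)} = \frac{4 L}{2} = 2 L$)
$E{\left(G \right)} = 36 - 36 G + 9 G^{2}$ ($E{\left(G \right)} = 9 \left(\left(G^{2} + 2 \left(-2\right) G\right) + 4\right) = 9 \left(\left(G^{2} - 4 G\right) + 4\right) = 9 \left(4 + G^{2} - 4 G\right) = 36 - 36 G + 9 G^{2}$)
$V{\left(Q,K \right)} = 2 + Q$ ($V{\left(Q,K \right)} = Q + 2 = 2 + Q$)
$V{\left(5,c{\left(-5,0 \right)} \right)} \left(-38\right) E{\left(0 \right)} = \left(2 + 5\right) \left(-38\right) \left(36 - 0 + 9 \cdot 0^{2}\right) = 7 \left(-38\right) \left(36 + 0 + 9 \cdot 0\right) = - 266 \left(36 + 0 + 0\right) = \left(-266\right) 36 = -9576$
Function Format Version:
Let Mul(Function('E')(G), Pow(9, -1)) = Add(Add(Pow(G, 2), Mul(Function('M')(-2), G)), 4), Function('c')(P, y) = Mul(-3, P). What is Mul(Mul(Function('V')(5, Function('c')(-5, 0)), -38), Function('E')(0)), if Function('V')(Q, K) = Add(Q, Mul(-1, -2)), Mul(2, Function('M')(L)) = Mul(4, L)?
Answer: -9576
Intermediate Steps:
Function('M')(L) = Mul(2, L) (Function('M')(L) = Mul(Rational(1, 2), Mul(4, L)) = Mul(2, L))
Function('E')(G) = Add(36, Mul(-36, G), Mul(9, Pow(G, 2))) (Function('E')(G) = Mul(9, Add(Add(Pow(G, 2), Mul(Mul(2, -2), G)), 4)) = Mul(9, Add(Add(Pow(G, 2), Mul(-4, G)), 4)) = Mul(9, Add(4, Pow(G, 2), Mul(-4, G))) = Add(36, Mul(-36, G), Mul(9, Pow(G, 2))))
Function('V')(Q, K) = Add(2, Q) (Function('V')(Q, K) = Add(Q, 2) = Add(2, Q))
Mul(Mul(Function('V')(5, Function('c')(-5, 0)), -38), Function('E')(0)) = Mul(Mul(Add(2, 5), -38), Add(36, Mul(-36, 0), Mul(9, Pow(0, 2)))) = Mul(Mul(7, -38), Add(36, 0, Mul(9, 0))) = Mul(-266, Add(36, 0, 0)) = Mul(-266, 36) = -9576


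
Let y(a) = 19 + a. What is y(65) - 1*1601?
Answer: -1517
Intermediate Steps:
y(65) - 1*1601 = (19 + 65) - 1*1601 = 84 - 1601 = -1517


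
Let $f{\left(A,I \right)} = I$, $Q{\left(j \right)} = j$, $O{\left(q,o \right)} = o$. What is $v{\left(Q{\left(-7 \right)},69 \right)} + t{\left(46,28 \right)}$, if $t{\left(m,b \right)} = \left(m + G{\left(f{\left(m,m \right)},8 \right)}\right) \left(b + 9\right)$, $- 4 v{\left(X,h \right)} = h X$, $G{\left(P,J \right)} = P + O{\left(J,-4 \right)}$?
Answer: $\frac{13507}{4} \approx 3376.8$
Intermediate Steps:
$G{\left(P,J \right)} = -4 + P$ ($G{\left(P,J \right)} = P - 4 = -4 + P$)
$v{\left(X,h \right)} = - \frac{X h}{4}$ ($v{\left(X,h \right)} = - \frac{h X}{4} = - \frac{X h}{4}$)
$t{\left(m,b \right)} = \left(-4 + 2 m\right) \left(9 + b\right)$ ($t{\left(m,b \right)} = \left(m + \left(-4 + m\right)\right) \left(b + 9\right) = \left(-4 + 2 m\right) \left(9 + b\right)$)
$v{\left(Q{\left(-7 \right)},69 \right)} + t{\left(46,28 \right)} = \left(- \frac{1}{4}\right) \left(-7\right) 69 + \left(-36 + 18 \cdot 46 + 28 \cdot 46 + 28 \left(-4 + 46\right)\right) = \frac{483}{4} + \left(-36 + 828 + 1288 + 28 \cdot 42\right) = \frac{483}{4} + \left(-36 + 828 + 1288 + 1176\right) = \frac{483}{4} + 3256 = \frac{13507}{4}$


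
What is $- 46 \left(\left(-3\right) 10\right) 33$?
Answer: $45540$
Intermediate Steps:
$- 46 \left(\left(-3\right) 10\right) 33 = \left(-46\right) \left(-30\right) 33 = 1380 \cdot 33 = 45540$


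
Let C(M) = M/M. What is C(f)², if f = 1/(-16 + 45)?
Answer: 1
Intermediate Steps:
f = 1/29 ≈ 0.034483
C(M) = 1
C(f)² = 1² = 1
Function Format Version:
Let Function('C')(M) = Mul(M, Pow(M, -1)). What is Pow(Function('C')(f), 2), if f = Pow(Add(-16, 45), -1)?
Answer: 1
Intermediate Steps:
f = Rational(1, 29) (f = Pow(29, -1) = Rational(1, 29) ≈ 0.034483)
Function('C')(M) = 1
Pow(Function('C')(f), 2) = Pow(1, 2) = 1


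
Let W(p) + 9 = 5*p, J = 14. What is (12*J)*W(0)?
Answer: -1512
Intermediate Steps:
W(p) = -9 + 5*p
(12*J)*W(0) = (12*14)*(-9 + 5*0) = 168*(-9 + 0) = 168*(-9) = -1512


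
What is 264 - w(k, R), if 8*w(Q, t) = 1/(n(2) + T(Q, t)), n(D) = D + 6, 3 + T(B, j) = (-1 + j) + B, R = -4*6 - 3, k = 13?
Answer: 21121/80 ≈ 264.01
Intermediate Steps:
R = -27 (R = -24 - 3 = -27)
T(B, j) = -4 + B + j (T(B, j) = -3 + ((-1 + j) + B) = -3 + (-1 + B + j) = -4 + B + j)
n(D) = 6 + D
w(Q, t) = 1/(8*(4 + Q + t)) (w(Q, t) = 1/(8*((6 + 2) + (-4 + Q + t))) = 1/(8*(8 + (-4 + Q + t))) = 1/(8*(4 + Q + t)))
264 - w(k, R) = 264 - 1/(8*(4 + 13 - 27)) = 264 - 1/(8*(-10)) = 264 - (-1)/(8*10) = 264 - 1*(-1/80) = 264 + 1/80 = 21121/80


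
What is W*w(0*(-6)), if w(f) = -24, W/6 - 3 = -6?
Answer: 432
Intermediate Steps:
W = -18 (W = 18 + 6*(-6) = 18 - 36 = -18)
W*w(0*(-6)) = -18*(-24) = 432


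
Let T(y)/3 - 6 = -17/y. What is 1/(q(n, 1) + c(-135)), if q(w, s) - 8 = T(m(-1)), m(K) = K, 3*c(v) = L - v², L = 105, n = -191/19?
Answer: -1/5963 ≈ -0.00016770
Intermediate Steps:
n = -191/19 (n = -191*1/19 = -191/19 ≈ -10.053)
c(v) = 35 - v²/3 (c(v) = (105 - v²)/3 = 35 - v²/3)
T(y) = 18 - 51/y (T(y) = 18 + 3*(-17/y) = 18 - 51/y)
q(w, s) = 77 (q(w, s) = 8 + (18 - 51/(-1)) = 8 + (18 - 51*(-1)) = 8 + (18 + 51) = 8 + 69 = 77)
1/(q(n, 1) + c(-135)) = 1/(77 + (35 - ⅓*(-135)²)) = 1/(77 + (35 - ⅓*18225)) = 1/(77 + (35 - 6075)) = 1/(77 - 6040) = 1/(-5963) = -1/5963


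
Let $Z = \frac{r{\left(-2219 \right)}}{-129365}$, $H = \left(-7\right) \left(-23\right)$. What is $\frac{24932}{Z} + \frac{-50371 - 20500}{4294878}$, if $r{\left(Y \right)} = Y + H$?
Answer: $\frac{329818830885941}{210449022} \approx 1.5672 \cdot 10^{6}$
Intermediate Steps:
$H = 161$
$r{\left(Y \right)} = 161 + Y$ ($r{\left(Y \right)} = Y + 161 = 161 + Y$)
$Z = \frac{2058}{129365}$ ($Z = \frac{161 - 2219}{-129365} = \left(-2058\right) \left(- \frac{1}{129365}\right) = \frac{2058}{129365} \approx 0.015908$)
$\frac{24932}{Z} + \frac{-50371 - 20500}{4294878} = \frac{24932}{\frac{2058}{129365}} + \frac{-50371 - 20500}{4294878} = 24932 \cdot \frac{129365}{2058} - \frac{70871}{4294878} = \frac{1612664090}{1029} - \frac{70871}{4294878} = \frac{329818830885941}{210449022}$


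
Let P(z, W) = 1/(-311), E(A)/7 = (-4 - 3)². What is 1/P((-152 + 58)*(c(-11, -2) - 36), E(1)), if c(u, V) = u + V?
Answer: -311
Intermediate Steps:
c(u, V) = V + u
E(A) = 343 (E(A) = 7*(-4 - 3)² = 7*(-7)² = 7*49 = 343)
P(z, W) = -1/311
1/P((-152 + 58)*(c(-11, -2) - 36), E(1)) = 1/(-1/311) = -311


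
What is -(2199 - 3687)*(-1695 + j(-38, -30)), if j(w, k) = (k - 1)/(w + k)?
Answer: -42865188/17 ≈ -2.5215e+6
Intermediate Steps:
j(w, k) = (-1 + k)/(k + w)
-(2199 - 3687)*(-1695 + j(-38, -30)) = -(2199 - 3687)*(-1695 + (-1 - 30)/(-30 - 38)) = -(-1488)*(-1695 - 31/(-68)) = -(-1488)*(-1695 - 1/68*(-31)) = -(-1488)*(-1695 + 31/68) = -(-1488)*(-115229)/68 = -1*42865188/17 = -42865188/17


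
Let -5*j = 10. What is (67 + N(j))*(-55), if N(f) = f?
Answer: -3575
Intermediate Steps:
j = -2 (j = -⅕*10 = -2)
(67 + N(j))*(-55) = (67 - 2)*(-55) = 65*(-55) = -3575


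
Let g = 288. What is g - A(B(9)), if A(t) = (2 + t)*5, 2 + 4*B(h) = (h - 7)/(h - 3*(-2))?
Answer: 841/3 ≈ 280.33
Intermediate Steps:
B(h) = -1/2 + (-7 + h)/(4*(6 + h)) (B(h) = -1/2 + ((h - 7)/(h - 3*(-2)))/4 = -1/2 + ((-7 + h)/(h + 6))/4 = -1/2 + ((-7 + h)/(6 + h))/4 = -1/2 + (-7 + h)/(4*(6 + h)))
A(t) = 10 + 5*t
g - A(B(9)) = 288 - (10 + 5*((-19 - 1*9)/(4*(6 + 9)))) = 288 - (10 + 5*((1/4)*(-19 - 9)/15)) = 288 - (10 + 5*((1/4)*(1/15)*(-28))) = 288 - (10 + 5*(-7/15)) = 288 - (10 - 7/3) = 288 - 1*23/3 = 288 - 23/3 = 841/3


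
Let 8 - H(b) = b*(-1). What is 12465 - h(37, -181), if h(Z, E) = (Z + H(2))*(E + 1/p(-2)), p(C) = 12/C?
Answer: 125879/6 ≈ 20980.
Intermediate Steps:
H(b) = 8 + b (H(b) = 8 - b*(-1) = 8 - (-1)*b = 8 + b)
h(Z, E) = (10 + Z)*(-1/6 + E) (h(Z, E) = (Z + (8 + 2))*(E + 1/(12/(-2))) = (Z + 10)*(E + 1/(12*(-1/2))) = (10 + Z)*(E + 1/(-6)) = (10 + Z)*(E - 1/6) = (10 + Z)*(-1/6 + E))
12465 - h(37, -181) = 12465 - (-5/3 - 1/6*37 - 181*(10 + 37)) = 12465 - (-5/3 - 37/6 - 181*47) = 12465 - (-5/3 - 37/6 - 8507) = 12465 - 1*(-51089/6) = 12465 + 51089/6 = 125879/6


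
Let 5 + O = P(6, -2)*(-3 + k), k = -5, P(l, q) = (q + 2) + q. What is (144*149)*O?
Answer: 236016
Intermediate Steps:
P(l, q) = 2 + 2*q (P(l, q) = (2 + q) + q = 2 + 2*q)
O = 11 (O = -5 + (2 + 2*(-2))*(-3 - 5) = -5 + (2 - 4)*(-8) = -5 - 2*(-8) = -5 + 16 = 11)
(144*149)*O = (144*149)*11 = 21456*11 = 236016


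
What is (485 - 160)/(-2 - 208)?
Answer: -65/42 ≈ -1.5476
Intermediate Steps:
(485 - 160)/(-2 - 208) = 325/(-210) = 325*(-1/210) = -65/42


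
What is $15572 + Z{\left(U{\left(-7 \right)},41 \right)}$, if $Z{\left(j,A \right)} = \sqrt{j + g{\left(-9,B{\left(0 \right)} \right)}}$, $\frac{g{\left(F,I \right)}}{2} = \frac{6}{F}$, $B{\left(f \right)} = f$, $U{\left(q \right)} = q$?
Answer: $15572 + \frac{5 i \sqrt{3}}{3} \approx 15572.0 + 2.8868 i$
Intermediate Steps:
$g{\left(F,I \right)} = \frac{12}{F}$ ($g{\left(F,I \right)} = 2 \frac{6}{F} = \frac{12}{F}$)
$Z{\left(j,A \right)} = \sqrt{- \frac{4}{3} + j}$ ($Z{\left(j,A \right)} = \sqrt{j + \frac{12}{-9}} = \sqrt{j + 12 \left(- \frac{1}{9}\right)} = \sqrt{j - \frac{4}{3}} = \sqrt{- \frac{4}{3} + j}$)
$15572 + Z{\left(U{\left(-7 \right)},41 \right)} = 15572 + \frac{\sqrt{-12 + 9 \left(-7\right)}}{3} = 15572 + \frac{\sqrt{-12 - 63}}{3} = 15572 + \frac{\sqrt{-75}}{3} = 15572 + \frac{5 i \sqrt{3}}{3}$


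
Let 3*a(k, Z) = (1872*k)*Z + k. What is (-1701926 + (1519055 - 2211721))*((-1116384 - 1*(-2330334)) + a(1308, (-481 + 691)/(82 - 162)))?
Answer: 2222463937856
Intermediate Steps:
a(k, Z) = k/3 + 624*Z*k (a(k, Z) = ((1872*k)*Z + k)/3 = (1872*Z*k + k)/3 = (k + 1872*Z*k)/3 = k/3 + 624*Z*k)
(-1701926 + (1519055 - 2211721))*((-1116384 - 1*(-2330334)) + a(1308, (-481 + 691)/(82 - 162))) = (-1701926 + (1519055 - 2211721))*((-1116384 - 1*(-2330334)) + (⅓)*1308*(1 + 1872*((-481 + 691)/(82 - 162)))) = (-1701926 - 692666)*((-1116384 + 2330334) + (⅓)*1308*(1 + 1872*(210/(-80)))) = -2394592*(1213950 + (⅓)*1308*(1 + 1872*(210*(-1/80)))) = -2394592*(1213950 + (⅓)*1308*(1 + 1872*(-21/8))) = -2394592*(1213950 + (⅓)*1308*(1 - 4914)) = -2394592*(1213950 + (⅓)*1308*(-4913)) = -2394592*(1213950 - 2142068) = -2394592*(-928118) = 2222463937856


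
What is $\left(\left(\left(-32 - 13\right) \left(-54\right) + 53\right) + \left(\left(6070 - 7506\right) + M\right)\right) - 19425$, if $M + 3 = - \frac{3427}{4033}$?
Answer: $- \frac{74134000}{4033} \approx -18382.0$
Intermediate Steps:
$M = - \frac{15526}{4033}$ ($M = -3 - \frac{3427}{4033} = - \frac{15526}{4033} \approx -3.8497$)
$\left(\left(\left(-32 - 13\right) \left(-54\right) + 53\right) + \left(\left(6070 - 7506\right) + M\right)\right) - 19425 = \left(\left(\left(-32 - 13\right) \left(-54\right) + 53\right) + \left(\left(6070 - 7506\right) - \frac{15526}{4033}\right)\right) - 19425 = \left(\left(\left(-45\right) \left(-54\right) + 53\right) - \frac{5806914}{4033}\right) - 19425 = \left(\left(2430 + 53\right) - \frac{5806914}{4033}\right) - 19425 = \left(2483 - \frac{5806914}{4033}\right) - 19425 = \frac{4207025}{4033} - 19425 = - \frac{74134000}{4033}$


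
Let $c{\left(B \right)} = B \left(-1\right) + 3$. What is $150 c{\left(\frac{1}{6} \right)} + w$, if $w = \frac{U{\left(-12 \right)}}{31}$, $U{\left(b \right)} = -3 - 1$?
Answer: $\frac{13171}{31} \approx 424.87$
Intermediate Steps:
$c{\left(B \right)} = 3 - B$ ($c{\left(B \right)} = - B + 3 = 3 - B$)
$U{\left(b \right)} = -4$
$w = - \frac{4}{31} \approx -0.12903$
$150 c{\left(\frac{1}{6} \right)} + w = 150 \left(3 - \frac{1}{6}\right) - \frac{4}{31} = 150 \cdot \frac{17}{6} - \frac{4}{31} = 425 - \frac{4}{31} = \frac{13171}{31}$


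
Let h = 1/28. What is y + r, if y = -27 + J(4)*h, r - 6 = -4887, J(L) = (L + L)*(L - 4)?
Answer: -4908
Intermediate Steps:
h = 1/28 ≈ 0.035714
J(L) = 2*L*(-4 + L) (J(L) = (2*L)*(-4 + L) = 2*L*(-4 + L))
r = -4881 (r = 6 - 4887 = -4881)
y = -27 (y = -27 + (2*4*(-4 + 4))*(1/28) = -27 + (2*4*0)*(1/28) = -27 + 0*(1/28) = -27 + 0 = -27)
y + r = -27 - 4881 = -4908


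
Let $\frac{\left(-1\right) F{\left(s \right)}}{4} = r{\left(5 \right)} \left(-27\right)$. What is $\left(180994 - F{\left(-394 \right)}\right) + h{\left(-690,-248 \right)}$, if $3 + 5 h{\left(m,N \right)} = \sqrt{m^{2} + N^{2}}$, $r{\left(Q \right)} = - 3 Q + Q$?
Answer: $\frac{910367}{5} + \frac{2 \sqrt{134401}}{5} \approx 1.8222 \cdot 10^{5}$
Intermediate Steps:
$r{\left(Q \right)} = - 2 Q$
$h{\left(m,N \right)} = - \frac{3}{5} + \frac{\sqrt{N^{2} + m^{2}}}{5}$ ($h{\left(m,N \right)} = - \frac{3}{5} + \frac{\sqrt{m^{2} + N^{2}}}{5} = - \frac{3}{5} + \frac{\sqrt{N^{2} + m^{2}}}{5}$)
$F{\left(s \right)} = -1080$ ($F{\left(s \right)} = - 4 \left(-2\right) 5 \left(-27\right) = - 4 \left(\left(-10\right) \left(-27\right)\right) = \left(-4\right) 270 = -1080$)
$\left(180994 - F{\left(-394 \right)}\right) + h{\left(-690,-248 \right)} = \left(180994 - -1080\right) - \left(\frac{3}{5} - \frac{\sqrt{\left(-248\right)^{2} + \left(-690\right)^{2}}}{5}\right) = \left(180994 + 1080\right) - \left(\frac{3}{5} - \frac{\sqrt{61504 + 476100}}{5}\right) = 182074 - \left(\frac{3}{5} - \frac{\sqrt{537604}}{5}\right) = 182074 - \left(\frac{3}{5} - \frac{2 \sqrt{134401}}{5}\right) = \frac{910367}{5} + \frac{2 \sqrt{134401}}{5}$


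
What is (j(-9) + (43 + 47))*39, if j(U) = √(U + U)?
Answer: 3510 + 117*I*√2 ≈ 3510.0 + 165.46*I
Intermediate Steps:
j(U) = √2*√U (j(U) = √(2*U) = √2*√U)
(j(-9) + (43 + 47))*39 = (√2*√(-9) + (43 + 47))*39 = (√2*(3*I) + 90)*39 = (3*I*√2 + 90)*39 = (90 + 3*I*√2)*39 = 3510 + 117*I*√2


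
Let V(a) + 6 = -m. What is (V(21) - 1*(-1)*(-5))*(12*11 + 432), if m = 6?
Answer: -9588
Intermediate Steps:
V(a) = -12 (V(a) = -6 - 1*6 = -6 - 6 = -12)
(V(21) - 1*(-1)*(-5))*(12*11 + 432) = (-12 - 1*(-1)*(-5))*(12*11 + 432) = (-12 + 1*(-5))*(132 + 432) = (-12 - 5)*564 = -17*564 = -9588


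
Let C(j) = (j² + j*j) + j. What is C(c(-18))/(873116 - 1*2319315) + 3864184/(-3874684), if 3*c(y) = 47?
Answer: -12578269003475/12608019283761 ≈ -0.99764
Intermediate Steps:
c(y) = 47/3 (c(y) = (⅓)*47 = 47/3)
C(j) = j + 2*j² (C(j) = (j² + j²) + j = 2*j² + j = j + 2*j²)
C(c(-18))/(873116 - 1*2319315) + 3864184/(-3874684) = (47*(1 + 2*(47/3))/3)/(873116 - 1*2319315) + 3864184/(-3874684) = (47*(1 + 94/3)/3)/(873116 - 2319315) + 3864184*(-1/3874684) = ((47/3)*(97/3))/(-1446199) - 966046/968671 = (4559/9)*(-1/1446199) - 966046/968671 = -4559/13015791 - 966046/968671 = -12578269003475/12608019283761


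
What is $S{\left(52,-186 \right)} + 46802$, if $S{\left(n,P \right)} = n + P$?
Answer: $46668$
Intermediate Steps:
$S{\left(n,P \right)} = P + n$
$S{\left(52,-186 \right)} + 46802 = \left(-186 + 52\right) + 46802 = -134 + 46802 = 46668$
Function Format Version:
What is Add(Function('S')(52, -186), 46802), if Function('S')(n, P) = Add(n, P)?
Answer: 46668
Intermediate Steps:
Function('S')(n, P) = Add(P, n)
Add(Function('S')(52, -186), 46802) = Add(Add(-186, 52), 46802) = Add(-134, 46802) = 46668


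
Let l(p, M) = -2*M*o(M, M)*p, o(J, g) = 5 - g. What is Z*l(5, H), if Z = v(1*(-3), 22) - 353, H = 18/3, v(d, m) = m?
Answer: -19860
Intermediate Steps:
H = 6 (H = 18*(1/3) = 6)
Z = -331 (Z = 22 - 353 = -331)
l(p, M) = -2*M*p*(5 - M) (l(p, M) = -2*M*(5 - M)*p = -2*M*p*(5 - M))
Z*l(5, H) = -662*6*5*(-5 + 6) = -662*6*5 = -331*60 = -19860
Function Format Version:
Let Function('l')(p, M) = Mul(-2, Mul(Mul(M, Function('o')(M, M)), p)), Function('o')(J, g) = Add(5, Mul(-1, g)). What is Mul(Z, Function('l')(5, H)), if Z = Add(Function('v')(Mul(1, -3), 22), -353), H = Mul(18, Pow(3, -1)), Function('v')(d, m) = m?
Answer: -19860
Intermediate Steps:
H = 6 (H = Mul(18, Rational(1, 3)) = 6)
Z = -331 (Z = Add(22, -353) = -331)
Function('l')(p, M) = Mul(-2, M, p, Add(5, Mul(-1, M))) (Function('l')(p, M) = Mul(-2, Mul(Mul(M, Add(5, Mul(-1, M))), p)) = Mul(-2, Mul(M, p, Add(5, Mul(-1, M)))) = Mul(-2, M, p, Add(5, Mul(-1, M))))
Mul(Z, Function('l')(5, H)) = Mul(-331, Mul(2, 6, 5, Add(-5, 6))) = Mul(-331, Mul(2, 6, 5, 1)) = Mul(-331, 60) = -19860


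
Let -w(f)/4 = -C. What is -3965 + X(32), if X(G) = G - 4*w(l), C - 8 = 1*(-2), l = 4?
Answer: -4029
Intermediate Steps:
C = 6 (C = 8 + 1*(-2) = 8 - 2 = 6)
w(f) = 24 (w(f) = -(-4)*6 = -4*(-6) = 24)
X(G) = -96 + G (X(G) = G - 4*24 = G - 96 = -96 + G)
-3965 + X(32) = -3965 + (-96 + 32) = -3965 - 64 = -4029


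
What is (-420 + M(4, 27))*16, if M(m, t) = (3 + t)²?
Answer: 7680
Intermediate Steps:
(-420 + M(4, 27))*16 = (-420 + (3 + 27)²)*16 = (-420 + 30²)*16 = (-420 + 900)*16 = 480*16 = 7680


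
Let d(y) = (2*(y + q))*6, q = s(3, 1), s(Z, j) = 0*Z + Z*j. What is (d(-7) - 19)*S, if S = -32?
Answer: 2144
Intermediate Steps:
s(Z, j) = Z*j (s(Z, j) = 0 + Z*j = Z*j)
q = 3 (q = 3*1 = 3)
d(y) = 36 + 12*y (d(y) = (2*(y + 3))*6 = (2*(3 + y))*6 = (6 + 2*y)*6 = 36 + 12*y)
(d(-7) - 19)*S = ((36 + 12*(-7)) - 19)*(-32) = ((36 - 84) - 19)*(-32) = (-48 - 19)*(-32) = -67*(-32) = 2144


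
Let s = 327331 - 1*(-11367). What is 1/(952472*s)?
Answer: 1/322600361456 ≈ 3.0998e-12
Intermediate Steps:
s = 338698 (s = 327331 + 11367 = 338698)
1/(952472*s) = 1/(952472*338698) = (1/952472)*(1/338698) = 1/322600361456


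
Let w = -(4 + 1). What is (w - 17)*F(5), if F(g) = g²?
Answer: -550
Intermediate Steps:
w = -5 (w = -1*5 = -5)
(w - 17)*F(5) = (-5 - 17)*5² = -22*25 = -550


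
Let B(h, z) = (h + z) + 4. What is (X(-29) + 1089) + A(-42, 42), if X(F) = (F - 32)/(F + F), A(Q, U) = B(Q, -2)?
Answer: 60903/58 ≈ 1050.1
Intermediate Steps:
B(h, z) = 4 + h + z
A(Q, U) = 2 + Q (A(Q, U) = 4 + Q - 2 = 2 + Q)
X(F) = (-32 + F)/(2*F) (X(F) = (-32 + F)/((2*F)) = (-32 + F)*(1/(2*F)) = (-32 + F)/(2*F))
(X(-29) + 1089) + A(-42, 42) = ((½)*(-32 - 29)/(-29) + 1089) + (2 - 42) = ((½)*(-1/29)*(-61) + 1089) - 40 = (61/58 + 1089) - 40 = 63223/58 - 40 = 60903/58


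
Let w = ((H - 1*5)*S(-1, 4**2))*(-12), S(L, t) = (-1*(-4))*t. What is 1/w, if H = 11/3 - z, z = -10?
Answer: -1/6656 ≈ -0.00015024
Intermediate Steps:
S(L, t) = 4*t
H = 41/3 (H = 11/3 - 1*(-10) = 11*(1/3) + 10 = 11/3 + 10 = 41/3 ≈ 13.667)
w = -6656 (w = ((41/3 - 1*5)*(4*4**2))*(-12) = ((41/3 - 5)*(4*16))*(-12) = ((26/3)*64)*(-12) = (1664/3)*(-12) = -6656)
1/w = 1/(-6656) = -1/6656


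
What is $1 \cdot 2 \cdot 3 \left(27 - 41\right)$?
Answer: $-84$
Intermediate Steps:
$1 \cdot 2 \cdot 3 \left(27 - 41\right) = 2 \cdot 3 \left(-14\right) = 6 \left(-14\right) = -84$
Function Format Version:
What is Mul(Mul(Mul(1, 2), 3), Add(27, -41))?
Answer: -84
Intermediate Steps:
Mul(Mul(Mul(1, 2), 3), Add(27, -41)) = Mul(Mul(2, 3), -14) = Mul(6, -14) = -84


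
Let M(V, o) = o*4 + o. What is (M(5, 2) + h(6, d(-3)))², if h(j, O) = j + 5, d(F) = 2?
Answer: 441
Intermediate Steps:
M(V, o) = 5*o (M(V, o) = 4*o + o = 5*o)
h(j, O) = 5 + j
(M(5, 2) + h(6, d(-3)))² = (5*2 + (5 + 6))² = (10 + 11)² = 21² = 441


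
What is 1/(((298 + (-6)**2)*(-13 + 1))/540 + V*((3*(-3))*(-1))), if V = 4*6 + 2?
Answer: 45/10196 ≈ 0.0044135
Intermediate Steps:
V = 26 (V = 24 + 2 = 26)
1/(((298 + (-6)**2)*(-13 + 1))/540 + V*((3*(-3))*(-1))) = 1/(((298 + (-6)**2)*(-13 + 1))/540 + 26*((3*(-3))*(-1))) = 1/(((298 + 36)*(-12))*(1/540) + 26*(-9*(-1))) = 1/((334*(-12))*(1/540) + 26*9) = 1/(-4008*1/540 + 234) = 1/(-334/45 + 234) = 1/(10196/45) = 45/10196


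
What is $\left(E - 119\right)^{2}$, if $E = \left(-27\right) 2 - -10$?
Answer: $26569$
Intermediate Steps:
$E = -44$ ($E = -54 + 10 = -44$)
$\left(E - 119\right)^{2} = \left(-44 - 119\right)^{2} = \left(-163\right)^{2} = 26569$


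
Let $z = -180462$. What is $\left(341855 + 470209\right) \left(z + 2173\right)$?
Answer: $-144782078496$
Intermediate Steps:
$\left(341855 + 470209\right) \left(z + 2173\right) = \left(341855 + 470209\right) \left(-180462 + 2173\right) = 812064 \left(-178289\right) = -144782078496$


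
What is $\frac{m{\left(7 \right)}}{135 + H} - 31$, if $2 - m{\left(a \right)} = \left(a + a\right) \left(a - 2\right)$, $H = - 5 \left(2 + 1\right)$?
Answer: $- \frac{947}{30} \approx -31.567$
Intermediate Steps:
$H = -15$ ($H = \left(-5\right) 3 = -15$)
$m{\left(a \right)} = 2 - 2 a \left(-2 + a\right)$ ($m{\left(a \right)} = 2 - \left(a + a\right) \left(a - 2\right) = 2 - 2 a \left(-2 + a\right)$)
$\frac{m{\left(7 \right)}}{135 + H} - 31 = \frac{2 - 2 \cdot 7^{2} + 4 \cdot 7}{135 - 15} - 31 = \frac{2 - 98 + 28}{120} - 31 = \left(2 - 98 + 28\right) \frac{1}{120} - 31 = \left(-68\right) \frac{1}{120} - 31 = - \frac{17}{30} - 31 = - \frac{947}{30}$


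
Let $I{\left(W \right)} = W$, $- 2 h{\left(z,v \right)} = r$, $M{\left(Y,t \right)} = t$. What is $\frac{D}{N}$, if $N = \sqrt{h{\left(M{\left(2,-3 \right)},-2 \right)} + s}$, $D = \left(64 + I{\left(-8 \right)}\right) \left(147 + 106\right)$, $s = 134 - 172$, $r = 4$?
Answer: $- \frac{3542 i \sqrt{10}}{5} \approx - 2240.2 i$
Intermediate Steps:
$h{\left(z,v \right)} = -2$ ($h{\left(z,v \right)} = \left(- \frac{1}{2}\right) 4 = -2$)
$s = -38$ ($s = 134 - 172 = -38$)
$D = 14168$ ($D = \left(64 - 8\right) \left(147 + 106\right) = 56 \cdot 253 = 14168$)
$N = 2 i \sqrt{10}$ ($N = \sqrt{-2 - 38} = \sqrt{-40} = 2 i \sqrt{10} \approx 6.3246 i$)
$\frac{D}{N} = \frac{14168}{2 i \sqrt{10}} = 14168 \left(- \frac{i \sqrt{10}}{20}\right) = - \frac{3542 i \sqrt{10}}{5}$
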